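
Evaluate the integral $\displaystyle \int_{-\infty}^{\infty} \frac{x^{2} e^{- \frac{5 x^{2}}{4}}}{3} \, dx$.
$\frac{4 \sqrt{5} \sqrt{\pi}}{75}$

Consider the simpler parametrised integral
$$J(a) = \int_{-\infty}^{\infty} \frac{e^{- a x^{2}}}{3} \, dx = \frac{\sqrt{\pi}}{3 \sqrt{a}}.$$

Differentiating under the integral sign brings down a factor of $(-x^2)$:
$$\frac{dJ}{da} = \int_{-\infty}^{\infty} - \frac{x^{2} e^{- a x^{2}}}{3} \, dx = - \frac{\sqrt{\pi}}{6 a^{\frac{3}{2}}}.$$

The integral on the left is $-I$, so $I = \frac{\sqrt{\pi}}{6 a^{\frac{3}{2}}}$.

Setting $a = \frac{5}{4}$:
$$I = \frac{4 \sqrt{5} \sqrt{\pi}}{75}.$$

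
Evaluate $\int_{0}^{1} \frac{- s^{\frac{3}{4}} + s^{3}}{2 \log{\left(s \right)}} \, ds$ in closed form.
$- \frac{\log{\left(7 \right)}}{2} + 2 \log{\left(2 \right)}$

Introduce a parameter $a$ in the exponent: let $I(a) = \int_{0}^{1} \frac{s^{3} - s^{a}}{2 \log{\left(s \right)}} \, ds$.

Since $\dfrac{\partial}{\partial a}\,s^{a} = s^{a} \ln s$, the $\ln s$ in the denominator cancels and
$$\frac{dI}{da} = \int_{0}^{1} - \frac{1}{2} s^{a} \, ds = - \frac{1}{2} \left[\frac{s^{a+1}}{a+1}\right]_0^1 = - \frac{1}{2 a + 2}.$$

Integrating with respect to $a$ gives $I(a) = - \frac{\log{\left(a + 1 \right)}}{2} + \log{\left(2 \right)} + C$.

At $a = 3$ the integrand is identically $0$, so $I(3) = 0$. The closed form gives $0$, hence $C = 0$.

Setting $a = \frac{3}{4}$:
$$I = - \frac{\log{\left(7 \right)}}{2} + 2 \log{\left(2 \right)}.$$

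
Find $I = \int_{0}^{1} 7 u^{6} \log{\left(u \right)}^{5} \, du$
$- \frac{120}{16807}$

Start from the elementary integral
$$J(a) = \int_{0}^{1} 7 u^{a} \, du = \frac{7}{a + 1}.$$

Differentiating under the integral sign brings down a factor of $\ln u$:
$$\frac{dJ}{da} = \int_{0}^{1} 7 u^{a} \log{\left(u \right)} \, du = - \frac{7}{\left(a + 1\right)^{2}}.$$

Repeating $5$ times in total — each differentiation brings down another $\ln u$ — gives
$$\frac{d^{5}J}{da^{5}} = \int_{0}^{1} 7 u^{a} \log{\left(u \right)}^{5} \, du = - \frac{840}{\left(a + 1\right)^{6}},$$
and the integrand here is exactly the target integrand, so $I = - \frac{840}{\left(a + 1\right)^{6}}$.

Setting $a = 6$:
$$I = - \frac{120}{16807}.$$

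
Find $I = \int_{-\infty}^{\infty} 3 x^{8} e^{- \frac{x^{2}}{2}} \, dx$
$315 \sqrt{2} \sqrt{\pi}$

Consider the simpler parametrised integral
$$J(a) = \int_{-\infty}^{\infty} 3 e^{- a x^{2}} \, dx = \frac{3 \sqrt{\pi}}{\sqrt{a}}.$$

Differentiating under the integral sign brings down a factor of $(-x^2)$:
$$\frac{dJ}{da} = \int_{-\infty}^{\infty} - 3 x^{2} e^{- a x^{2}} \, dx = - \frac{3 \sqrt{\pi}}{2 a^{\frac{3}{2}}}.$$

Repeating $4$ times in total — each differentiation brings down another $(-x^2)$ — gives
$$\frac{d^{4}J}{da^{4}} = \int_{-\infty}^{\infty} 3 x^{8} e^{- a x^{2}} \, dx = \frac{315 \sqrt{\pi}}{16 a^{\frac{9}{2}}},$$
and the integrand here is exactly the target integrand, so $I = \frac{315 \sqrt{\pi}}{16 a^{\frac{9}{2}}}$.

Setting $a = \frac{1}{2}$:
$$I = 315 \sqrt{2} \sqrt{\pi}.$$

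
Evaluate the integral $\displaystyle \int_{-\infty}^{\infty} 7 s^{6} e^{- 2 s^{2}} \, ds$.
$\frac{105 \sqrt{2} \sqrt{\pi}}{128}$

Consider the simpler parametrised integral
$$J(a) = \int_{-\infty}^{\infty} 7 e^{- a s^{2}} \, ds = \frac{7 \sqrt{\pi}}{\sqrt{a}}.$$

Differentiating under the integral sign brings down a factor of $(-s^2)$:
$$\frac{dJ}{da} = \int_{-\infty}^{\infty} - 7 s^{2} e^{- a s^{2}} \, ds = - \frac{7 \sqrt{\pi}}{2 a^{\frac{3}{2}}}.$$

Repeating $3$ times in total — each differentiation brings down another $(-s^2)$ — gives
$$\frac{d^{3}J}{da^{3}} = \int_{-\infty}^{\infty} - 7 s^{6} e^{- a s^{2}} \, ds = - \frac{105 \sqrt{\pi}}{8 a^{\frac{7}{2}}},$$
and the integrand here is $(-1)^{3}$ times the target integrand, so $I = (-1)^{3}\,\frac{d^{3}J}{da^{3}} = \frac{105 \sqrt{\pi}}{8 a^{\frac{7}{2}}}$.

Setting $a = 2$:
$$I = \frac{105 \sqrt{2} \sqrt{\pi}}{128}.$$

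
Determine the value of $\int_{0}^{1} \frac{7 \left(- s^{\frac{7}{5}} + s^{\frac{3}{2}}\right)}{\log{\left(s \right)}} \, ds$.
$\log{\left(\frac{6103515625}{4586471424} \right)}$

Consider the one-parameter family: let $I(a) = \int_{0}^{1} \frac{7 \left(- s^{\frac{7}{5}} + s^{a}\right)}{\log{\left(s \right)}} \, ds$.

Since $\dfrac{\partial}{\partial a}\,s^{a} = s^{a} \ln s$, the $\ln s$ in the denominator cancels and
$$\frac{dI}{da} = \int_{0}^{1} 7 s^{a} \, ds = 7 \left[\frac{s^{a+1}}{a+1}\right]_0^1 = \frac{7}{a + 1}.$$

Integrating with respect to $a$ gives $I(a) = \log{\left(\frac{78125 \left(a + 1\right)^{7}}{35831808} \right)} + C$.

At $a = \frac{7}{5}$ the integrand is identically $0$, so $I(\frac{7}{5}) = 0$. The closed form gives $0$, hence $C = 0$.

Setting $a = \frac{3}{2}$:
$$I = \log{\left(\frac{6103515625}{4586471424} \right)}.$$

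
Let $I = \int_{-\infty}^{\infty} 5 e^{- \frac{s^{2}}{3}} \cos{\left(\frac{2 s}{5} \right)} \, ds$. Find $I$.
$\frac{5 \sqrt{3} \sqrt{\pi}}{e^{\frac{3}{25}}}$

Define $I(b) = \int_{-\infty}^{\infty} 5 e^{- \frac{s^{2}}{3}} \cos{\left(b s \right)} \, ds$.

Differentiating under the integral sign,
$$I'(b) = \int_{-\infty}^{\infty} - 5 s e^{- \frac{s^{2}}{3}} \sin{\left(b s \right)} \, ds.$$

Integrate $\int_{-\infty}^{\infty} s \sin(b s)\, e^{- \frac{s^{2}}{3}}\, ds$ by parts with $u = \sin(b s)$ and $dv = s\, e^{- \frac{s^{2}}{3}}\, ds$, giving $v = - \frac{3 e^{- \frac{s^{2}}{3}}}{2}$. The boundary term vanishes and
$$\int_{-\infty}^{\infty} s \sin(b s)\, e^{- \frac{s^{2}}{3}}\, ds = \frac{3 b}{2} \int_{-\infty}^{\infty} \cos(b s)\, e^{- \frac{s^{2}}{3}}\, ds,$$
so $I'(b) = - \frac{3 b}{2}\, I(b)$.

This is a separable first-order ODE; solving with the initial condition $I(0) = \int_{-\infty}^{\infty} 5 e^{- \frac{s^{2}}{3}}\,ds = 5 \sqrt{3} \sqrt{\pi}$ gives
$$I(b) = 5 \sqrt{3} \sqrt{\pi} e^{- \frac{3 b^{2}}{4}}.$$

Setting $b = \frac{2}{5}$:
$$I = \frac{5 \sqrt{3} \sqrt{\pi}}{e^{\frac{3}{25}}}.$$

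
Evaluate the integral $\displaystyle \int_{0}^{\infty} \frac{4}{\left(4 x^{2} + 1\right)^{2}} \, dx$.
$\frac{\pi}{2}$

Recall the elementary integral
$$J(a) = \int_{0}^{\infty} \frac{1}{4 \left(a^{2} + x^{2}\right)} \, dx = \frac{\pi}{8 a}.$$

Differentiating under the integral sign with respect to $a$,
$$\frac{dJ}{da} = \int_{0}^{\infty} - \frac{a}{2 \left(a^{2} + x^{2}\right)^{2}} \, dx = - \frac{\pi}{8 a^{2}},$$
so $\int_{0}^{\infty} \frac{1}{4 \left(a^{2} + x^{2}\right)^{2}} \, dx = \frac{\pi}{16 a^{3}}$.

Setting $a = \frac{1}{2}$:
$$I = \frac{\pi}{2}.$$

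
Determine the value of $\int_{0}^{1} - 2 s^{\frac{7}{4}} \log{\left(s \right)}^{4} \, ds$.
$- \frac{49152}{161051}$

Begin with the known integral
$$J(a) = \int_{0}^{1} - 2 s^{a} \, ds = - \frac{2}{a + 1}.$$

Differentiating under the integral sign brings down a factor of $\ln s$:
$$\frac{dJ}{da} = \int_{0}^{1} - 2 s^{a} \log{\left(s \right)} \, ds = \frac{2}{\left(a + 1\right)^{2}}.$$

Repeating $4$ times in total — each differentiation brings down another $\ln s$ — gives
$$\frac{d^{4}J}{da^{4}} = \int_{0}^{1} - 2 s^{a} \log{\left(s \right)}^{4} \, ds = - \frac{48}{\left(a + 1\right)^{5}},$$
and the integrand here is exactly the target integrand, so $I = - \frac{48}{\left(a + 1\right)^{5}}$.

Setting $a = \frac{7}{4}$:
$$I = - \frac{49152}{161051}.$$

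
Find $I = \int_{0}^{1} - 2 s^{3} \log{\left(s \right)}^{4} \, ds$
$- \frac{3}{64}$

Start from the elementary integral
$$J(a) = \int_{0}^{1} - 2 s^{a} \, ds = - \frac{2}{a + 1}.$$

Differentiating under the integral sign brings down a factor of $\ln s$:
$$\frac{dJ}{da} = \int_{0}^{1} - 2 s^{a} \log{\left(s \right)} \, ds = \frac{2}{\left(a + 1\right)^{2}}.$$

Repeating $4$ times in total — each differentiation brings down another $\ln s$ — gives
$$\frac{d^{4}J}{da^{4}} = \int_{0}^{1} - 2 s^{a} \log{\left(s \right)}^{4} \, ds = - \frac{48}{\left(a + 1\right)^{5}},$$
and the integrand here is exactly the target integrand, so $I = - \frac{48}{\left(a + 1\right)^{5}}$.

Setting $a = 3$:
$$I = - \frac{3}{64}.$$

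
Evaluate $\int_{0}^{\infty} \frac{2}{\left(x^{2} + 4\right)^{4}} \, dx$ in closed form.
$\frac{5 \pi}{2048}$

Begin with the known result
$$J(a) = \int_{0}^{\infty} \frac{2}{a^{2} + x^{2}} \, dx = \frac{\pi}{a}.$$

Differentiating under the integral sign with respect to $a$,
$$\frac{dJ}{da} = \int_{0}^{\infty} - \frac{4 a}{\left(a^{2} + x^{2}\right)^{2}} \, dx = - \frac{\pi}{a^{2}},$$
so $\int_{0}^{\infty} \frac{2}{\left(a^{2} + x^{2}\right)^{2}} \, dx = \frac{\pi}{2 a^{3}}$.

Repeating — each differentiation of $1/(x^2+a^2)^j$ produces $-2ja/(x^2+a^2)^{j+1}$ — and dividing through by $-2ja$ at each step yields, after $3$ differentiations in total,
$$\int_{0}^{\infty} \frac{2}{\left(a^{2} + x^{2}\right)^{4}} \, dx = \frac{5 \pi}{16 a^{7}}.$$

Setting $a = 2$:
$$I = \frac{5 \pi}{2048}.$$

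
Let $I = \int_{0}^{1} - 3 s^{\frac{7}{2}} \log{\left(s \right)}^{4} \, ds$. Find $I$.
$- \frac{256}{6561}$

Consider the simpler parametrised integral
$$J(a) = \int_{0}^{1} - 3 s^{a} \, ds = - \frac{3}{a + 1}.$$

Differentiating under the integral sign brings down a factor of $\ln s$:
$$\frac{dJ}{da} = \int_{0}^{1} - 3 s^{a} \log{\left(s \right)} \, ds = \frac{3}{\left(a + 1\right)^{2}}.$$

Repeating $4$ times in total — each differentiation brings down another $\ln s$ — gives
$$\frac{d^{4}J}{da^{4}} = \int_{0}^{1} - 3 s^{a} \log{\left(s \right)}^{4} \, ds = - \frac{72}{\left(a + 1\right)^{5}},$$
and the integrand here is exactly the target integrand, so $I = - \frac{72}{\left(a + 1\right)^{5}}$.

Setting $a = \frac{7}{2}$:
$$I = - \frac{256}{6561}.$$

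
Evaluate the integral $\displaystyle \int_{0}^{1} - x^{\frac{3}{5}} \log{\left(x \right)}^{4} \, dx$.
$- \frac{9375}{4096}$

Begin with the known integral
$$J(a) = \int_{0}^{1} - x^{a} \, dx = - \frac{1}{a + 1}.$$

Differentiating under the integral sign brings down a factor of $\ln x$:
$$\frac{dJ}{da} = \int_{0}^{1} - x^{a} \log{\left(x \right)} \, dx = \frac{1}{\left(a + 1\right)^{2}}.$$

Repeating $4$ times in total — each differentiation brings down another $\ln x$ — gives
$$\frac{d^{4}J}{da^{4}} = \int_{0}^{1} - x^{a} \log{\left(x \right)}^{4} \, dx = - \frac{24}{\left(a + 1\right)^{5}},$$
and the integrand here is exactly the target integrand, so $I = - \frac{24}{\left(a + 1\right)^{5}}$.

Setting $a = \frac{3}{5}$:
$$I = - \frac{9375}{4096}.$$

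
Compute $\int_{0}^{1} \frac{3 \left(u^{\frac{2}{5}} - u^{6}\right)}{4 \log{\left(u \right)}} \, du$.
$- \frac{3 \log{\left(5 \right)}}{4}$

Replace the exponent $\frac{2}{5}$ by a parameter $a$: let $I(a) = \int_{0}^{1} \frac{3 \left(- u^{6} + u^{a}\right)}{4 \log{\left(u \right)}} \, du$.

Since $\dfrac{\partial}{\partial a}\,u^{a} = u^{a} \ln u$, the $\ln u$ in the denominator cancels and
$$\frac{dI}{da} = \int_{0}^{1} \frac{3}{4} u^{a} \, du = \frac{3}{4} \left[\frac{u^{a+1}}{a+1}\right]_0^1 = \frac{3}{4 \left(a + 1\right)}.$$

Integrating with respect to $a$ gives $I(a) = \frac{3 \log{\left(a + 1 \right)}}{4} - \frac{3 \log{\left(7 \right)}}{4} + C$.

At $a = 6$ the integrand is identically $0$, so $I(6) = 0$. The closed form gives $0$, hence $C = 0$.

Setting $a = \frac{2}{5}$:
$$I = - \frac{3 \log{\left(5 \right)}}{4}.$$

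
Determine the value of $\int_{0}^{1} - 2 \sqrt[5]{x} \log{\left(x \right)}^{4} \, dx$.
$- \frac{3125}{162}$

Consider the simpler parametrised integral
$$J(a) = \int_{0}^{1} - 2 x^{a} \, dx = - \frac{2}{a + 1}.$$

Differentiating under the integral sign brings down a factor of $\ln x$:
$$\frac{dJ}{da} = \int_{0}^{1} - 2 x^{a} \log{\left(x \right)} \, dx = \frac{2}{\left(a + 1\right)^{2}}.$$

Repeating $4$ times in total — each differentiation brings down another $\ln x$ — gives
$$\frac{d^{4}J}{da^{4}} = \int_{0}^{1} - 2 x^{a} \log{\left(x \right)}^{4} \, dx = - \frac{48}{\left(a + 1\right)^{5}},$$
and the integrand here is exactly the target integrand, so $I = - \frac{48}{\left(a + 1\right)^{5}}$.

Setting $a = \frac{1}{5}$:
$$I = - \frac{3125}{162}.$$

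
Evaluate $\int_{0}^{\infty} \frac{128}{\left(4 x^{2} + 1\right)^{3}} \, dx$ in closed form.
$12 \pi$

Begin with the known result
$$J(a) = \int_{0}^{\infty} \frac{2}{a^{2} + x^{2}} \, dx = \frac{\pi}{a}.$$

Differentiating under the integral sign with respect to $a$,
$$\frac{dJ}{da} = \int_{0}^{\infty} - \frac{4 a}{\left(a^{2} + x^{2}\right)^{2}} \, dx = - \frac{\pi}{a^{2}},$$
so $\int_{0}^{\infty} \frac{2}{\left(a^{2} + x^{2}\right)^{2}} \, dx = \frac{\pi}{2 a^{3}}$.

Repeating — each differentiation of $1/(x^2+a^2)^j$ produces $-2ja/(x^2+a^2)^{j+1}$ — and dividing through by $-2ja$ at each step yields, after $2$ differentiations in total,
$$\int_{0}^{\infty} \frac{2}{\left(a^{2} + x^{2}\right)^{3}} \, dx = \frac{3 \pi}{8 a^{5}}.$$

Setting $a = \frac{1}{2}$:
$$I = 12 \pi.$$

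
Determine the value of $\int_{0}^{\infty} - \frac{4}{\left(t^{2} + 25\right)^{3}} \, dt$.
$- \frac{3 \pi}{12500}$

Begin with the known result
$$J(a) = \int_{0}^{\infty} - \frac{4}{a^{2} + t^{2}} \, dt = - \frac{2 \pi}{a}.$$

Differentiating under the integral sign with respect to $a$,
$$\frac{dJ}{da} = \int_{0}^{\infty} \frac{8 a}{\left(a^{2} + t^{2}\right)^{2}} \, dt = \frac{2 \pi}{a^{2}},$$
so $\int_{0}^{\infty} - \frac{4}{\left(a^{2} + t^{2}\right)^{2}} \, dt = - \frac{\pi}{a^{3}}$.

Repeating — each differentiation of $1/(t^2+a^2)^j$ produces $-2ja/(t^2+a^2)^{j+1}$ — and dividing through by $-2ja$ at each step yields, after $2$ differentiations in total,
$$\int_{0}^{\infty} - \frac{4}{\left(a^{2} + t^{2}\right)^{3}} \, dt = - \frac{3 \pi}{4 a^{5}}.$$

Setting $a = 5$:
$$I = - \frac{3 \pi}{12500}.$$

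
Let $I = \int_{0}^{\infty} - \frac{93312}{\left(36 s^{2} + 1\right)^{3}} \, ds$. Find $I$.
$- 2916 \pi$

Begin with the known result
$$J(a) = \int_{0}^{\infty} - \frac{2}{a^{2} + s^{2}} \, ds = - \frac{\pi}{a}.$$

Differentiating under the integral sign with respect to $a$,
$$\frac{dJ}{da} = \int_{0}^{\infty} \frac{4 a}{\left(a^{2} + s^{2}\right)^{2}} \, ds = \frac{\pi}{a^{2}},$$
so $\int_{0}^{\infty} - \frac{2}{\left(a^{2} + s^{2}\right)^{2}} \, ds = - \frac{\pi}{2 a^{3}}$.

Repeating — each differentiation of $1/(s^2+a^2)^j$ produces $-2ja/(s^2+a^2)^{j+1}$ — and dividing through by $-2ja$ at each step yields, after $2$ differentiations in total,
$$\int_{0}^{\infty} - \frac{2}{\left(a^{2} + s^{2}\right)^{3}} \, ds = - \frac{3 \pi}{8 a^{5}}.$$

Setting $a = \frac{1}{6}$:
$$I = - 2916 \pi.$$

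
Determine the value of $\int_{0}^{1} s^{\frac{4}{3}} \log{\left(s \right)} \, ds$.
$- \frac{9}{49}$

Start from the elementary integral
$$J(a) = \int_{0}^{1} s^{a} \, ds = \frac{1}{a + 1}.$$

Differentiating under the integral sign brings down a factor of $\ln s$:
$$\frac{dJ}{da} = \int_{0}^{1} s^{a} \log{\left(s \right)} \, ds = - \frac{1}{\left(a + 1\right)^{2}}.$$

The integral on the left is $I$, so $I = - \frac{1}{\left(a + 1\right)^{2}}$.

Setting $a = \frac{4}{3}$:
$$I = - \frac{9}{49}.$$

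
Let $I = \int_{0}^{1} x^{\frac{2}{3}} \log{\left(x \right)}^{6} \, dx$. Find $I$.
$\frac{314928}{15625}$

Start from the elementary integral
$$J(a) = \int_{0}^{1} x^{a} \, dx = \frac{1}{a + 1}.$$

Differentiating under the integral sign brings down a factor of $\ln x$:
$$\frac{dJ}{da} = \int_{0}^{1} x^{a} \log{\left(x \right)} \, dx = - \frac{1}{\left(a + 1\right)^{2}}.$$

Repeating $6$ times in total — each differentiation brings down another $\ln x$ — gives
$$\frac{d^{6}J}{da^{6}} = \int_{0}^{1} x^{a} \log{\left(x \right)}^{6} \, dx = \frac{720}{\left(a + 1\right)^{7}},$$
and the integrand here is exactly the target integrand, so $I = \frac{720}{\left(a + 1\right)^{7}}$.

Setting $a = \frac{2}{3}$:
$$I = \frac{314928}{15625}.$$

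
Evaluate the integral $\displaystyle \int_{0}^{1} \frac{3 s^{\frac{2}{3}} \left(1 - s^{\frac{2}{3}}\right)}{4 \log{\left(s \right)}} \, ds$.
$- \frac{3 \log{\left(7 \right)}}{4} + \frac{3 \log{\left(5 \right)}}{4}$

Replace the exponent $\frac{2}{3}$ by a parameter $a$: let $I(a) = \int_{0}^{1} \frac{3 \left(- s^{\frac{4}{3}} + s^{a}\right)}{4 \log{\left(s \right)}} \, ds$.

Since $\dfrac{\partial}{\partial a}\,s^{a} = s^{a} \ln s$, the $\ln s$ in the denominator cancels and
$$\frac{dI}{da} = \int_{0}^{1} \frac{3}{4} s^{a} \, ds = \frac{3}{4} \left[\frac{s^{a+1}}{a+1}\right]_0^1 = \frac{3}{4 \left(a + 1\right)}.$$

Integrating with respect to $a$ gives $I(a) = \log{\left(\frac{3^{\frac{3}{4}} \sqrt[4]{7} \left(a + 1\right)^{\frac{3}{4}}}{7} \right)} + C$.

At $a = \frac{4}{3}$ the integrand is identically $0$, so $I(\frac{4}{3}) = 0$. The closed form gives $0$, hence $C = 0$.

Setting $a = \frac{2}{3}$:
$$I = - \frac{3 \log{\left(7 \right)}}{4} + \frac{3 \log{\left(5 \right)}}{4}.$$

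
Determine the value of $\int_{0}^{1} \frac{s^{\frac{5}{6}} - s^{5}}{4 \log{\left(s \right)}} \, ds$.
$- \frac{\log{\left(6 \right)}}{2} + \frac{\log{\left(11 \right)}}{4}$

Replace the exponent $\frac{5}{6}$ by a parameter $a$: let $I(a) = \int_{0}^{1} \frac{- s^{5} + s^{a}}{4 \log{\left(s \right)}} \, ds$.

Since $\dfrac{\partial}{\partial a}\,s^{a} = s^{a} \ln s$, the $\ln s$ in the denominator cancels and
$$\frac{dI}{da} = \int_{0}^{1} \frac{1}{4} s^{a} \, ds = \frac{1}{4} \left[\frac{s^{a+1}}{a+1}\right]_0^1 = \frac{1}{4 \left(a + 1\right)}.$$

Integrating with respect to $a$ gives $I(a) = \frac{\log{\left(a + 1 \right)}}{4} - \frac{\log{\left(6 \right)}}{4} + C$.

At $a = 5$ the integrand is identically $0$, so $I(5) = 0$. The closed form gives $0$, hence $C = 0$.

Setting $a = \frac{5}{6}$:
$$I = - \frac{\log{\left(6 \right)}}{2} + \frac{\log{\left(11 \right)}}{4}.$$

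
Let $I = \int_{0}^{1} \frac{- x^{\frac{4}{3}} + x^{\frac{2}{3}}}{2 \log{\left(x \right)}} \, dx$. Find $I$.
$- \log{\left(7 \right)} + \frac{\log{\left(35 \right)}}{2}$

Consider the one-parameter family: let $I(a) = \int_{0}^{1} \frac{- x^{\frac{4}{3}} + x^{a}}{2 \log{\left(x \right)}} \, dx$.

Since $\dfrac{\partial}{\partial a}\,x^{a} = x^{a} \ln x$, the $\ln x$ in the denominator cancels and
$$\frac{dI}{da} = \int_{0}^{1} \frac{1}{2} x^{a} \, dx = \frac{1}{2} \left[\frac{x^{a+1}}{a+1}\right]_0^1 = \frac{1}{2 \left(a + 1\right)}.$$

Integrating with respect to $a$ gives $I(a) = \log{\left(\frac{\sqrt{21} \sqrt{a + 1}}{7} \right)} + C$.

At $a = \frac{4}{3}$ the integrand is identically $0$, so $I(\frac{4}{3}) = 0$. The closed form gives $0$, hence $C = 0$.

Setting $a = \frac{2}{3}$:
$$I = - \log{\left(7 \right)} + \frac{\log{\left(35 \right)}}{2}.$$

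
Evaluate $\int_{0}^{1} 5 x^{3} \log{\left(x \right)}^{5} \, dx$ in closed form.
$- \frac{75}{512}$

Consider the simpler parametrised integral
$$J(a) = \int_{0}^{1} 5 x^{a} \, dx = \frac{5}{a + 1}.$$

Differentiating under the integral sign brings down a factor of $\ln x$:
$$\frac{dJ}{da} = \int_{0}^{1} 5 x^{a} \log{\left(x \right)} \, dx = - \frac{5}{\left(a + 1\right)^{2}}.$$

Repeating $5$ times in total — each differentiation brings down another $\ln x$ — gives
$$\frac{d^{5}J}{da^{5}} = \int_{0}^{1} 5 x^{a} \log{\left(x \right)}^{5} \, dx = - \frac{600}{\left(a + 1\right)^{6}},$$
and the integrand here is exactly the target integrand, so $I = - \frac{600}{\left(a + 1\right)^{6}}$.

Setting $a = 3$:
$$I = - \frac{75}{512}.$$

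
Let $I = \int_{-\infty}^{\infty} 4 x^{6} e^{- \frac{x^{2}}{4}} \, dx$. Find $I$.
$960 \sqrt{\pi}$

Consider the simpler parametrised integral
$$J(a) = \int_{-\infty}^{\infty} 4 e^{- a x^{2}} \, dx = \frac{4 \sqrt{\pi}}{\sqrt{a}}.$$

Differentiating under the integral sign brings down a factor of $(-x^2)$:
$$\frac{dJ}{da} = \int_{-\infty}^{\infty} - 4 x^{2} e^{- a x^{2}} \, dx = - \frac{2 \sqrt{\pi}}{a^{\frac{3}{2}}}.$$

Repeating $3$ times in total — each differentiation brings down another $(-x^2)$ — gives
$$\frac{d^{3}J}{da^{3}} = \int_{-\infty}^{\infty} - 4 x^{6} e^{- a x^{2}} \, dx = - \frac{15 \sqrt{\pi}}{2 a^{\frac{7}{2}}},$$
and the integrand here is $(-1)^{3}$ times the target integrand, so $I = (-1)^{3}\,\frac{d^{3}J}{da^{3}} = \frac{15 \sqrt{\pi}}{2 a^{\frac{7}{2}}}$.

Setting $a = \frac{1}{4}$:
$$I = 960 \sqrt{\pi}.$$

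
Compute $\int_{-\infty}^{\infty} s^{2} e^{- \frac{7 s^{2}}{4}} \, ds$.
$\frac{4 \sqrt{7} \sqrt{\pi}}{49}$

Consider the simpler parametrised integral
$$J(a) = \int_{-\infty}^{\infty} e^{- a s^{2}} \, ds = \frac{\sqrt{\pi}}{\sqrt{a}}.$$

Differentiating under the integral sign brings down a factor of $(-s^2)$:
$$\frac{dJ}{da} = \int_{-\infty}^{\infty} - s^{2} e^{- a s^{2}} \, ds = - \frac{\sqrt{\pi}}{2 a^{\frac{3}{2}}}.$$

The integral on the left is $-I$, so $I = \frac{\sqrt{\pi}}{2 a^{\frac{3}{2}}}$.

Setting $a = \frac{7}{4}$:
$$I = \frac{4 \sqrt{7} \sqrt{\pi}}{49}.$$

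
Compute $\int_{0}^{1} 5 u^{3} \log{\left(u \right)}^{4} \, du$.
$\frac{15}{128}$

Begin with the known integral
$$J(a) = \int_{0}^{1} 5 u^{a} \, du = \frac{5}{a + 1}.$$

Differentiating under the integral sign brings down a factor of $\ln u$:
$$\frac{dJ}{da} = \int_{0}^{1} 5 u^{a} \log{\left(u \right)} \, du = - \frac{5}{\left(a + 1\right)^{2}}.$$

Repeating $4$ times in total — each differentiation brings down another $\ln u$ — gives
$$\frac{d^{4}J}{da^{4}} = \int_{0}^{1} 5 u^{a} \log{\left(u \right)}^{4} \, du = \frac{120}{\left(a + 1\right)^{5}},$$
and the integrand here is exactly the target integrand, so $I = \frac{120}{\left(a + 1\right)^{5}}$.

Setting $a = 3$:
$$I = \frac{15}{128}.$$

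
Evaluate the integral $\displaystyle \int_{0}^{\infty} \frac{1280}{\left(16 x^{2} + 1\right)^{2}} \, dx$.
$80 \pi$

Start from the standard arctangent integral
$$J(a) = \int_{0}^{\infty} \frac{5}{a^{2} + x^{2}} \, dx = \frac{5 \pi}{2 a}.$$

Differentiating under the integral sign with respect to $a$,
$$\frac{dJ}{da} = \int_{0}^{\infty} - \frac{10 a}{\left(a^{2} + x^{2}\right)^{2}} \, dx = - \frac{5 \pi}{2 a^{2}},$$
so $\int_{0}^{\infty} \frac{5}{\left(a^{2} + x^{2}\right)^{2}} \, dx = \frac{5 \pi}{4 a^{3}}$.

Setting $a = \frac{1}{4}$:
$$I = 80 \pi.$$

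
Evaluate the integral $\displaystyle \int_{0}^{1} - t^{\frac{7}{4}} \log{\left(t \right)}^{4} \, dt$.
$- \frac{24576}{161051}$

Begin with the known integral
$$J(a) = \int_{0}^{1} - t^{a} \, dt = - \frac{1}{a + 1}.$$

Differentiating under the integral sign brings down a factor of $\ln t$:
$$\frac{dJ}{da} = \int_{0}^{1} - t^{a} \log{\left(t \right)} \, dt = \frac{1}{\left(a + 1\right)^{2}}.$$

Repeating $4$ times in total — each differentiation brings down another $\ln t$ — gives
$$\frac{d^{4}J}{da^{4}} = \int_{0}^{1} - t^{a} \log{\left(t \right)}^{4} \, dt = - \frac{24}{\left(a + 1\right)^{5}},$$
and the integrand here is exactly the target integrand, so $I = - \frac{24}{\left(a + 1\right)^{5}}$.

Setting $a = \frac{7}{4}$:
$$I = - \frac{24576}{161051}.$$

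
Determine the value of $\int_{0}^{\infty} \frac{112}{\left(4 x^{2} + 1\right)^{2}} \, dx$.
$14 \pi$

Start from the standard arctangent integral
$$J(a) = \int_{0}^{\infty} \frac{7}{a^{2} + x^{2}} \, dx = \frac{7 \pi}{2 a}.$$

Differentiating under the integral sign with respect to $a$,
$$\frac{dJ}{da} = \int_{0}^{\infty} - \frac{14 a}{\left(a^{2} + x^{2}\right)^{2}} \, dx = - \frac{7 \pi}{2 a^{2}},$$
so $\int_{0}^{\infty} \frac{7}{\left(a^{2} + x^{2}\right)^{2}} \, dx = \frac{7 \pi}{4 a^{3}}$.

Setting $a = \frac{1}{2}$:
$$I = 14 \pi.$$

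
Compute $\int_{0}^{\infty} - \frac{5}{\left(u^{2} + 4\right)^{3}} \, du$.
$- \frac{15 \pi}{512}$

Start from the standard arctangent integral
$$J(a) = \int_{0}^{\infty} - \frac{5}{a^{2} + u^{2}} \, du = - \frac{5 \pi}{2 a}.$$

Differentiating under the integral sign with respect to $a$,
$$\frac{dJ}{da} = \int_{0}^{\infty} \frac{10 a}{\left(a^{2} + u^{2}\right)^{2}} \, du = \frac{5 \pi}{2 a^{2}},$$
so $\int_{0}^{\infty} - \frac{5}{\left(a^{2} + u^{2}\right)^{2}} \, du = - \frac{5 \pi}{4 a^{3}}$.

Repeating — each differentiation of $1/(u^2+a^2)^j$ produces $-2ja/(u^2+a^2)^{j+1}$ — and dividing through by $-2ja$ at each step yields, after $2$ differentiations in total,
$$\int_{0}^{\infty} - \frac{5}{\left(a^{2} + u^{2}\right)^{3}} \, du = - \frac{15 \pi}{16 a^{5}}.$$

Setting $a = 2$:
$$I = - \frac{15 \pi}{512}.$$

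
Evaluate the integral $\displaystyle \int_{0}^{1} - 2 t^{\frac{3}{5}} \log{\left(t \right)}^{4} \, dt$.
$- \frac{9375}{2048}$

Start from the elementary integral
$$J(a) = \int_{0}^{1} - 2 t^{a} \, dt = - \frac{2}{a + 1}.$$

Differentiating under the integral sign brings down a factor of $\ln t$:
$$\frac{dJ}{da} = \int_{0}^{1} - 2 t^{a} \log{\left(t \right)} \, dt = \frac{2}{\left(a + 1\right)^{2}}.$$

Repeating $4$ times in total — each differentiation brings down another $\ln t$ — gives
$$\frac{d^{4}J}{da^{4}} = \int_{0}^{1} - 2 t^{a} \log{\left(t \right)}^{4} \, dt = - \frac{48}{\left(a + 1\right)^{5}},$$
and the integrand here is exactly the target integrand, so $I = - \frac{48}{\left(a + 1\right)^{5}}$.

Setting $a = \frac{3}{5}$:
$$I = - \frac{9375}{2048}.$$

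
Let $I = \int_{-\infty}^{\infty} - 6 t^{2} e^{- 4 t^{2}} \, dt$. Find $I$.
$- \frac{3 \sqrt{\pi}}{8}$

Consider the simpler parametrised integral
$$J(a) = \int_{-\infty}^{\infty} - 6 e^{- a t^{2}} \, dt = - \frac{6 \sqrt{\pi}}{\sqrt{a}}.$$

Differentiating under the integral sign brings down a factor of $(-t^2)$:
$$\frac{dJ}{da} = \int_{-\infty}^{\infty} 6 t^{2} e^{- a t^{2}} \, dt = \frac{3 \sqrt{\pi}}{a^{\frac{3}{2}}}.$$

The integral on the left is $-I$, so $I = - \frac{3 \sqrt{\pi}}{a^{\frac{3}{2}}}$.

Setting $a = 4$:
$$I = - \frac{3 \sqrt{\pi}}{8}.$$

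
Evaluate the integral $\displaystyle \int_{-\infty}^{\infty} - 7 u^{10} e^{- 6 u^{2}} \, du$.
$- \frac{245 \sqrt{6} \sqrt{\pi}}{55296}$

Start from the elementary integral
$$J(a) = \int_{-\infty}^{\infty} - 7 e^{- a u^{2}} \, du = - \frac{7 \sqrt{\pi}}{\sqrt{a}}.$$

Differentiating under the integral sign brings down a factor of $(-u^2)$:
$$\frac{dJ}{da} = \int_{-\infty}^{\infty} 7 u^{2} e^{- a u^{2}} \, du = \frac{7 \sqrt{\pi}}{2 a^{\frac{3}{2}}}.$$

Repeating $5$ times in total — each differentiation brings down another $(-u^2)$ — gives
$$\frac{d^{5}J}{da^{5}} = \int_{-\infty}^{\infty} 7 u^{10} e^{- a u^{2}} \, du = \frac{6615 \sqrt{\pi}}{32 a^{\frac{11}{2}}},$$
and the integrand here is $(-1)^{5}$ times the target integrand, so $I = (-1)^{5}\,\frac{d^{5}J}{da^{5}} = - \frac{6615 \sqrt{\pi}}{32 a^{\frac{11}{2}}}$.

Setting $a = 6$:
$$I = - \frac{245 \sqrt{6} \sqrt{\pi}}{55296}.$$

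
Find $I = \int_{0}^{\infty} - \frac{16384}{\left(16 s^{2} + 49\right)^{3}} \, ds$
$- \frac{768 \pi}{16807}$

Start from the standard arctangent integral
$$J(a) = \int_{0}^{\infty} - \frac{4}{a^{2} + s^{2}} \, ds = - \frac{2 \pi}{a}.$$

Differentiating under the integral sign with respect to $a$,
$$\frac{dJ}{da} = \int_{0}^{\infty} \frac{8 a}{\left(a^{2} + s^{2}\right)^{2}} \, ds = \frac{2 \pi}{a^{2}},$$
so $\int_{0}^{\infty} - \frac{4}{\left(a^{2} + s^{2}\right)^{2}} \, ds = - \frac{\pi}{a^{3}}$.

Repeating — each differentiation of $1/(s^2+a^2)^j$ produces $-2ja/(s^2+a^2)^{j+1}$ — and dividing through by $-2ja$ at each step yields, after $2$ differentiations in total,
$$\int_{0}^{\infty} - \frac{4}{\left(a^{2} + s^{2}\right)^{3}} \, ds = - \frac{3 \pi}{4 a^{5}}.$$

Setting $a = \frac{7}{4}$:
$$I = - \frac{768 \pi}{16807}.$$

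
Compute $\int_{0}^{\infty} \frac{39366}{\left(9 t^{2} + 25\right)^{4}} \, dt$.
$\frac{6561 \pi}{250000}$

Begin with the known result
$$J(a) = \int_{0}^{\infty} \frac{6}{a^{2} + t^{2}} \, dt = \frac{3 \pi}{a}.$$

Differentiating under the integral sign with respect to $a$,
$$\frac{dJ}{da} = \int_{0}^{\infty} - \frac{12 a}{\left(a^{2} + t^{2}\right)^{2}} \, dt = - \frac{3 \pi}{a^{2}},$$
so $\int_{0}^{\infty} \frac{6}{\left(a^{2} + t^{2}\right)^{2}} \, dt = \frac{3 \pi}{2 a^{3}}$.

Repeating — each differentiation of $1/(t^2+a^2)^j$ produces $-2ja/(t^2+a^2)^{j+1}$ — and dividing through by $-2ja$ at each step yields, after $3$ differentiations in total,
$$\int_{0}^{\infty} \frac{6}{\left(a^{2} + t^{2}\right)^{4}} \, dt = \frac{15 \pi}{16 a^{7}}.$$

Setting $a = \frac{5}{3}$:
$$I = \frac{6561 \pi}{250000}.$$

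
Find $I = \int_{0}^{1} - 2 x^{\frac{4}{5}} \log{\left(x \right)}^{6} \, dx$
$- \frac{12500000}{531441}$

Begin with the known integral
$$J(a) = \int_{0}^{1} - 2 x^{a} \, dx = - \frac{2}{a + 1}.$$

Differentiating under the integral sign brings down a factor of $\ln x$:
$$\frac{dJ}{da} = \int_{0}^{1} - 2 x^{a} \log{\left(x \right)} \, dx = \frac{2}{\left(a + 1\right)^{2}}.$$

Repeating $6$ times in total — each differentiation brings down another $\ln x$ — gives
$$\frac{d^{6}J}{da^{6}} = \int_{0}^{1} - 2 x^{a} \log{\left(x \right)}^{6} \, dx = - \frac{1440}{\left(a + 1\right)^{7}},$$
and the integrand here is exactly the target integrand, so $I = - \frac{1440}{\left(a + 1\right)^{7}}$.

Setting $a = \frac{4}{5}$:
$$I = - \frac{12500000}{531441}.$$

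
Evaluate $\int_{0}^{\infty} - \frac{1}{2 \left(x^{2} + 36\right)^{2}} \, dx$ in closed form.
$- \frac{\pi}{1728}$

Begin with the known result
$$J(a) = \int_{0}^{\infty} - \frac{1}{2 \left(a^{2} + x^{2}\right)} \, dx = - \frac{\pi}{4 a}.$$

Differentiating under the integral sign with respect to $a$,
$$\frac{dJ}{da} = \int_{0}^{\infty} \frac{a}{\left(a^{2} + x^{2}\right)^{2}} \, dx = \frac{\pi}{4 a^{2}},$$
so $\int_{0}^{\infty} - \frac{1}{2 \left(a^{2} + x^{2}\right)^{2}} \, dx = - \frac{\pi}{8 a^{3}}$.

Setting $a = 6$:
$$I = - \frac{\pi}{1728}.$$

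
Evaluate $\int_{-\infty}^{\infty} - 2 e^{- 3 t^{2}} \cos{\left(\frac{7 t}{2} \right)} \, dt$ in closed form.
$- \frac{2 \sqrt{3} \sqrt{\pi}}{3 e^{\frac{49}{48}}}$

Let $b$ denote the cosine frequency and define $I(b) = \int_{-\infty}^{\infty} - 2 e^{- 3 t^{2}} \cos{\left(b t \right)} \, dt$.

Differentiating under the integral sign,
$$I'(b) = \int_{-\infty}^{\infty} 2 t e^{- 3 t^{2}} \sin{\left(b t \right)} \, dt.$$

Integrate $\int_{-\infty}^{\infty} t \sin(b t)\, e^{- 3 t^{2}}\, dt$ by parts with $u = \sin(b t)$ and $dv = t\, e^{- 3 t^{2}}\, dt$, giving $v = - \frac{e^{- 3 t^{2}}}{6}$. The boundary term vanishes and
$$\int_{-\infty}^{\infty} t \sin(b t)\, e^{- 3 t^{2}}\, dt = \frac{b}{6} \int_{-\infty}^{\infty} \cos(b t)\, e^{- 3 t^{2}}\, dt,$$
so $I'(b) = - \frac{b}{6}\, I(b)$.

This is a separable first-order ODE; solving with the initial condition $I(0) = \int_{-\infty}^{\infty} - 2 e^{- 3 t^{2}}\,dt = - \frac{2 \sqrt{3} \sqrt{\pi}}{3}$ gives
$$I(b) = - \frac{2 \sqrt{3} \sqrt{\pi} e^{- \frac{b^{2}}{12}}}{3}.$$

Setting $b = \frac{7}{2}$:
$$I = - \frac{2 \sqrt{3} \sqrt{\pi}}{3 e^{\frac{49}{48}}}.$$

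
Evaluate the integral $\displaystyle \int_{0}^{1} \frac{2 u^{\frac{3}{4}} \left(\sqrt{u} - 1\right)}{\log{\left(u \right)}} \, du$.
$\log{\left(\frac{81}{49} \right)}$

Consider the one-parameter family: let $I(a) = \int_{0}^{1} \frac{2 \left(- u^{\frac{3}{4}} + u^{a}\right)}{\log{\left(u \right)}} \, du$.

Since $\dfrac{\partial}{\partial a}\,u^{a} = u^{a} \ln u$, the $\ln u$ in the denominator cancels and
$$\frac{dI}{da} = \int_{0}^{1} 2 u^{a} \, du = 2 \left[\frac{u^{a+1}}{a+1}\right]_0^1 = \frac{2}{a + 1}.$$

Integrating with respect to $a$ gives $I(a) = \log{\left(\frac{16 \left(a + 1\right)^{2}}{49} \right)} + C$.

At $a = \frac{3}{4}$ the integrand is identically $0$, so $I(\frac{3}{4}) = 0$. The closed form gives $0$, hence $C = 0$.

Setting $a = \frac{5}{4}$:
$$I = \log{\left(\frac{81}{49} \right)}.$$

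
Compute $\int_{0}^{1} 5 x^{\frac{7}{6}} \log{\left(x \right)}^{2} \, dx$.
$\frac{2160}{2197}$

Consider the simpler parametrised integral
$$J(a) = \int_{0}^{1} 5 x^{a} \, dx = \frac{5}{a + 1}.$$

Differentiating under the integral sign brings down a factor of $\ln x$:
$$\frac{dJ}{da} = \int_{0}^{1} 5 x^{a} \log{\left(x \right)} \, dx = - \frac{5}{\left(a + 1\right)^{2}}.$$

Repeating twice in total — each differentiation brings down another $\ln x$ — gives
$$\frac{d^{2}J}{da^{2}} = \int_{0}^{1} 5 x^{a} \log{\left(x \right)}^{2} \, dx = \frac{10}{\left(a + 1\right)^{3}},$$
and the integrand here is exactly the target integrand, so $I = \frac{10}{\left(a + 1\right)^{3}}$.

Setting $a = \frac{7}{6}$:
$$I = \frac{2160}{2197}.$$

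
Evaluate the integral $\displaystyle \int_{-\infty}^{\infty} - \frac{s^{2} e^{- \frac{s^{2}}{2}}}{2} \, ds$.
$- \frac{\sqrt{2} \sqrt{\pi}}{2}$

Begin with the known integral
$$J(a) = \int_{-\infty}^{\infty} - \frac{e^{- a s^{2}}}{2} \, ds = - \frac{\sqrt{\pi}}{2 \sqrt{a}}.$$

Differentiating under the integral sign brings down a factor of $(-s^2)$:
$$\frac{dJ}{da} = \int_{-\infty}^{\infty} \frac{s^{2} e^{- a s^{2}}}{2} \, ds = \frac{\sqrt{\pi}}{4 a^{\frac{3}{2}}}.$$

The integral on the left is $-I$, so $I = - \frac{\sqrt{\pi}}{4 a^{\frac{3}{2}}}$.

Setting $a = \frac{1}{2}$:
$$I = - \frac{\sqrt{2} \sqrt{\pi}}{2}.$$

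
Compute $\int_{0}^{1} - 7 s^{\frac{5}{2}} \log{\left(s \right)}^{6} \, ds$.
$- \frac{92160}{117649}$

Consider the simpler parametrised integral
$$J(a) = \int_{0}^{1} - 7 s^{a} \, ds = - \frac{7}{a + 1}.$$

Differentiating under the integral sign brings down a factor of $\ln s$:
$$\frac{dJ}{da} = \int_{0}^{1} - 7 s^{a} \log{\left(s \right)} \, ds = \frac{7}{\left(a + 1\right)^{2}}.$$

Repeating $6$ times in total — each differentiation brings down another $\ln s$ — gives
$$\frac{d^{6}J}{da^{6}} = \int_{0}^{1} - 7 s^{a} \log{\left(s \right)}^{6} \, ds = - \frac{5040}{\left(a + 1\right)^{7}},$$
and the integrand here is exactly the target integrand, so $I = - \frac{5040}{\left(a + 1\right)^{7}}$.

Setting $a = \frac{5}{2}$:
$$I = - \frac{92160}{117649}.$$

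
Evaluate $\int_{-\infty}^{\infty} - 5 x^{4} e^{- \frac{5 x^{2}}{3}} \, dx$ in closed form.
$- \frac{27 \sqrt{15} \sqrt{\pi}}{100}$

Begin with the known integral
$$J(a) = \int_{-\infty}^{\infty} - 5 e^{- a x^{2}} \, dx = - \frac{5 \sqrt{\pi}}{\sqrt{a}}.$$

Differentiating under the integral sign brings down a factor of $(-x^2)$:
$$\frac{dJ}{da} = \int_{-\infty}^{\infty} 5 x^{2} e^{- a x^{2}} \, dx = \frac{5 \sqrt{\pi}}{2 a^{\frac{3}{2}}}.$$

Repeating twice in total — each differentiation brings down another $(-x^2)$ — gives
$$\frac{d^{2}J}{da^{2}} = \int_{-\infty}^{\infty} - 5 x^{4} e^{- a x^{2}} \, dx = - \frac{15 \sqrt{\pi}}{4 a^{\frac{5}{2}}},$$
and the integrand here is exactly the target integrand, so $I = - \frac{15 \sqrt{\pi}}{4 a^{\frac{5}{2}}}$.

Setting $a = \frac{5}{3}$:
$$I = - \frac{27 \sqrt{15} \sqrt{\pi}}{100}.$$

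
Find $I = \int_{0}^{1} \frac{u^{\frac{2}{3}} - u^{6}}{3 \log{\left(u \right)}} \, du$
$- \frac{\log{\left(21 \right)}}{3} + \frac{\log{\left(5 \right)}}{3}$

Replace the exponent $\frac{2}{3}$ by a parameter $a$: let $I(a) = \int_{0}^{1} \frac{- u^{6} + u^{a}}{3 \log{\left(u \right)}} \, du$.

Since $\dfrac{\partial}{\partial a}\,u^{a} = u^{a} \ln u$, the $\ln u$ in the denominator cancels and
$$\frac{dI}{da} = \int_{0}^{1} \frac{1}{3} u^{a} \, du = \frac{1}{3} \left[\frac{u^{a+1}}{a+1}\right]_0^1 = \frac{1}{3 \left(a + 1\right)}.$$

Integrating with respect to $a$ gives $I(a) = \frac{\log{\left(a + 1 \right)}}{3} - \frac{\log{\left(7 \right)}}{3} + C$.

At $a = 6$ the integrand is identically $0$, so $I(6) = 0$. The closed form gives $0$, hence $C = 0$.

Setting $a = \frac{2}{3}$:
$$I = - \frac{\log{\left(21 \right)}}{3} + \frac{\log{\left(5 \right)}}{3}.$$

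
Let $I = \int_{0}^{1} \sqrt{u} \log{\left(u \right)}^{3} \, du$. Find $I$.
$- \frac{32}{27}$

Consider the simpler parametrised integral
$$J(a) = \int_{0}^{1} u^{a} \, du = \frac{1}{a + 1}.$$

Differentiating under the integral sign brings down a factor of $\ln u$:
$$\frac{dJ}{da} = \int_{0}^{1} u^{a} \log{\left(u \right)} \, du = - \frac{1}{\left(a + 1\right)^{2}}.$$

Repeating $3$ times in total — each differentiation brings down another $\ln u$ — gives
$$\frac{d^{3}J}{da^{3}} = \int_{0}^{1} u^{a} \log{\left(u \right)}^{3} \, du = - \frac{6}{\left(a + 1\right)^{4}},$$
and the integrand here is exactly the target integrand, so $I = - \frac{6}{\left(a + 1\right)^{4}}$.

Setting $a = \frac{1}{2}$:
$$I = - \frac{32}{27}.$$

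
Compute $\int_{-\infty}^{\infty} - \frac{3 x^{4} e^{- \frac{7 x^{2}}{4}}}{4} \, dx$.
$- \frac{18 \sqrt{7} \sqrt{\pi}}{343}$

Begin with the known integral
$$J(a) = \int_{-\infty}^{\infty} - \frac{3 e^{- a x^{2}}}{4} \, dx = - \frac{3 \sqrt{\pi}}{4 \sqrt{a}}.$$

Differentiating under the integral sign brings down a factor of $(-x^2)$:
$$\frac{dJ}{da} = \int_{-\infty}^{\infty} \frac{3 x^{2} e^{- a x^{2}}}{4} \, dx = \frac{3 \sqrt{\pi}}{8 a^{\frac{3}{2}}}.$$

Repeating twice in total — each differentiation brings down another $(-x^2)$ — gives
$$\frac{d^{2}J}{da^{2}} = \int_{-\infty}^{\infty} - \frac{3 x^{4} e^{- a x^{2}}}{4} \, dx = - \frac{9 \sqrt{\pi}}{16 a^{\frac{5}{2}}},$$
and the integrand here is exactly the target integrand, so $I = - \frac{9 \sqrt{\pi}}{16 a^{\frac{5}{2}}}$.

Setting $a = \frac{7}{4}$:
$$I = - \frac{18 \sqrt{7} \sqrt{\pi}}{343}.$$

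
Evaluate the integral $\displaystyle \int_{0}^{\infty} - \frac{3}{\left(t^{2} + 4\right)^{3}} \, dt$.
$- \frac{9 \pi}{512}$

Start from the standard arctangent integral
$$J(a) = \int_{0}^{\infty} - \frac{3}{a^{2} + t^{2}} \, dt = - \frac{3 \pi}{2 a}.$$

Differentiating under the integral sign with respect to $a$,
$$\frac{dJ}{da} = \int_{0}^{\infty} \frac{6 a}{\left(a^{2} + t^{2}\right)^{2}} \, dt = \frac{3 \pi}{2 a^{2}},$$
so $\int_{0}^{\infty} - \frac{3}{\left(a^{2} + t^{2}\right)^{2}} \, dt = - \frac{3 \pi}{4 a^{3}}$.

Repeating — each differentiation of $1/(t^2+a^2)^j$ produces $-2ja/(t^2+a^2)^{j+1}$ — and dividing through by $-2ja$ at each step yields, after $2$ differentiations in total,
$$\int_{0}^{\infty} - \frac{3}{\left(a^{2} + t^{2}\right)^{3}} \, dt = - \frac{9 \pi}{16 a^{5}}.$$

Setting $a = 2$:
$$I = - \frac{9 \pi}{512}.$$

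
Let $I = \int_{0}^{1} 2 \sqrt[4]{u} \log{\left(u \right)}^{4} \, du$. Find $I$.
$\frac{49152}{3125}$

Consider the simpler parametrised integral
$$J(a) = \int_{0}^{1} 2 u^{a} \, du = \frac{2}{a + 1}.$$

Differentiating under the integral sign brings down a factor of $\ln u$:
$$\frac{dJ}{da} = \int_{0}^{1} 2 u^{a} \log{\left(u \right)} \, du = - \frac{2}{\left(a + 1\right)^{2}}.$$

Repeating $4$ times in total — each differentiation brings down another $\ln u$ — gives
$$\frac{d^{4}J}{da^{4}} = \int_{0}^{1} 2 u^{a} \log{\left(u \right)}^{4} \, du = \frac{48}{\left(a + 1\right)^{5}},$$
and the integrand here is exactly the target integrand, so $I = \frac{48}{\left(a + 1\right)^{5}}$.

Setting $a = \frac{1}{4}$:
$$I = \frac{49152}{3125}.$$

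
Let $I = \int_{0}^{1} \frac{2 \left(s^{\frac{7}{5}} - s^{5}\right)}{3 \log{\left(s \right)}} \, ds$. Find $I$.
$\log{\left(\frac{2^{\frac{2}{3}} \sqrt[3]{5}}{5} \right)}$

Replace the exponent $5$ by a parameter $a$: let $I(a) = \int_{0}^{1} \frac{2 \left(s^{\frac{7}{5}} - s^{a}\right)}{3 \log{\left(s \right)}} \, ds$.

Since $\dfrac{\partial}{\partial a}\,s^{a} = s^{a} \ln s$, the $\ln s$ in the denominator cancels and
$$\frac{dI}{da} = \int_{0}^{1} - \frac{2}{3} s^{a} \, ds = - \frac{2}{3} \left[\frac{s^{a+1}}{a+1}\right]_0^1 = - \frac{2}{3 a + 3}.$$

Integrating with respect to $a$ gives $I(a) = - \frac{2 \log{\left(a + 1 \right)}}{3} - \frac{2 \log{\left(5 \right)}}{3} + \frac{2 \log{\left(12 \right)}}{3} + C$.

At $a = \frac{7}{5}$ the integrand is identically $0$, so $I(\frac{7}{5}) = 0$. The closed form gives $0$, hence $C = 0$.

Setting $a = 5$:
$$I = \log{\left(\frac{2^{\frac{2}{3}} \sqrt[3]{5}}{5} \right)}.$$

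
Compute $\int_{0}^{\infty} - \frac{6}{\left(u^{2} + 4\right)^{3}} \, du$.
$- \frac{9 \pi}{256}$

Recall the elementary integral
$$J(a) = \int_{0}^{\infty} - \frac{6}{a^{2} + u^{2}} \, du = - \frac{3 \pi}{a}.$$

Differentiating under the integral sign with respect to $a$,
$$\frac{dJ}{da} = \int_{0}^{\infty} \frac{12 a}{\left(a^{2} + u^{2}\right)^{2}} \, du = \frac{3 \pi}{a^{2}},$$
so $\int_{0}^{\infty} - \frac{6}{\left(a^{2} + u^{2}\right)^{2}} \, du = - \frac{3 \pi}{2 a^{3}}$.

Repeating — each differentiation of $1/(u^2+a^2)^j$ produces $-2ja/(u^2+a^2)^{j+1}$ — and dividing through by $-2ja$ at each step yields, after $2$ differentiations in total,
$$\int_{0}^{\infty} - \frac{6}{\left(a^{2} + u^{2}\right)^{3}} \, du = - \frac{9 \pi}{8 a^{5}}.$$

Setting $a = 2$:
$$I = - \frac{9 \pi}{256}.$$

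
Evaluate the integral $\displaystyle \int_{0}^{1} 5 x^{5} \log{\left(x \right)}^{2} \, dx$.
$\frac{5}{108}$

Begin with the known integral
$$J(a) = \int_{0}^{1} 5 x^{a} \, dx = \frac{5}{a + 1}.$$

Differentiating under the integral sign brings down a factor of $\ln x$:
$$\frac{dJ}{da} = \int_{0}^{1} 5 x^{a} \log{\left(x \right)} \, dx = - \frac{5}{\left(a + 1\right)^{2}}.$$

Repeating twice in total — each differentiation brings down another $\ln x$ — gives
$$\frac{d^{2}J}{da^{2}} = \int_{0}^{1} 5 x^{a} \log{\left(x \right)}^{2} \, dx = \frac{10}{\left(a + 1\right)^{3}},$$
and the integrand here is exactly the target integrand, so $I = \frac{10}{\left(a + 1\right)^{3}}$.

Setting $a = 5$:
$$I = \frac{5}{108}.$$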